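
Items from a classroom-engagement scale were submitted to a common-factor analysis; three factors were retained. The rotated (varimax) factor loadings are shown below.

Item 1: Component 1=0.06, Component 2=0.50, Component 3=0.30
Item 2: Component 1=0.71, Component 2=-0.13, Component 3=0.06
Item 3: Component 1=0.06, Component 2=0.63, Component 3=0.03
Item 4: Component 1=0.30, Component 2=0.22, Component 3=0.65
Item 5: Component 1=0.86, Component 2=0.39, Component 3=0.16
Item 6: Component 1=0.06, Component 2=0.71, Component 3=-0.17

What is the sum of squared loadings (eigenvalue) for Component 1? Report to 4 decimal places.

SS loadings for Component 1 = 0.06² + 0.71² + 0.06² + 0.30² + 0.86² + 0.06² = 0.0036 + 0.5041 + 0.0036 + 0.0900 + 0.7396 + 0.0036 = 1.3445

1.3445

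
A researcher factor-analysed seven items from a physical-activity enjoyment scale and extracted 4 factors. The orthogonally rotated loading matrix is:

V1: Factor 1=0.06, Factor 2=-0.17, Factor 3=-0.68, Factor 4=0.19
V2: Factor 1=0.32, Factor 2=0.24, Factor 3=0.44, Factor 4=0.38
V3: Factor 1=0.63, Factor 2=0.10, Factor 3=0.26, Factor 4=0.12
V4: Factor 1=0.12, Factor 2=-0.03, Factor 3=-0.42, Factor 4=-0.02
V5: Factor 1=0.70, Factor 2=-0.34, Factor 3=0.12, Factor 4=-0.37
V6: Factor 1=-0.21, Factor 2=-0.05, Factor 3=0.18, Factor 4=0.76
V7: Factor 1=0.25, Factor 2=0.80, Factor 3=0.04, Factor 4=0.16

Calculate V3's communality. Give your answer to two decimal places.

h² = 0.63² + 0.10² + 0.26² + 0.12² = 0.3969 + 0.0100 + 0.0676 + 0.0144 = 0.4889

0.49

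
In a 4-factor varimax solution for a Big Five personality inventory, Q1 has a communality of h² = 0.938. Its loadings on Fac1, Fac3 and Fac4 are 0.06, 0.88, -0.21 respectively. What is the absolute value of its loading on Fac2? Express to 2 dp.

0.34

Under orthogonal rotation h² = Σλ², so λ_Fac2² = h² − (0.8221) = 0.938 − 0.8221 = 0.1159.
|λ| = √0.1159 = 0.3404.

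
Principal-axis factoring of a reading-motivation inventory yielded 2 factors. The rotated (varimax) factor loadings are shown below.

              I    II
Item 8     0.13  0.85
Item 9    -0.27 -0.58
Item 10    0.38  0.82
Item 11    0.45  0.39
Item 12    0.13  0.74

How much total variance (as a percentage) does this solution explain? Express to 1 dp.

SS loadings by factor: 0.4536, 2.4310; total = 2.8846.
Total variance with 5 standardized items is 5, so the solution explains 2.8846/5 = 0.5769 = 57.69%.

57.7%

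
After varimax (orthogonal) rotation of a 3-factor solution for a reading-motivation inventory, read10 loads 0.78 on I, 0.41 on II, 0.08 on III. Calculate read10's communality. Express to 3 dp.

0.783

h² = 0.78² + 0.41² + 0.08² = 0.6084 + 0.1681 + 0.0064 = 0.7829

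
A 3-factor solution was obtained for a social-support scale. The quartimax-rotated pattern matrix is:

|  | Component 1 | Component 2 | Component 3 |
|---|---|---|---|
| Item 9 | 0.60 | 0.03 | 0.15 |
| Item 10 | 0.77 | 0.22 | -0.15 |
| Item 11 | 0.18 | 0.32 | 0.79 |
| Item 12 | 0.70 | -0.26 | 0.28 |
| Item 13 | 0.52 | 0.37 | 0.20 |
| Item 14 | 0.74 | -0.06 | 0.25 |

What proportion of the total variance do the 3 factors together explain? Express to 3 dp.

0.584

SS loadings by factor: 2.2933, 0.3598, 0.8500; total = 3.5031.
Total variance with 6 standardized items is 6, so the solution explains 3.5031/6 = 0.5838.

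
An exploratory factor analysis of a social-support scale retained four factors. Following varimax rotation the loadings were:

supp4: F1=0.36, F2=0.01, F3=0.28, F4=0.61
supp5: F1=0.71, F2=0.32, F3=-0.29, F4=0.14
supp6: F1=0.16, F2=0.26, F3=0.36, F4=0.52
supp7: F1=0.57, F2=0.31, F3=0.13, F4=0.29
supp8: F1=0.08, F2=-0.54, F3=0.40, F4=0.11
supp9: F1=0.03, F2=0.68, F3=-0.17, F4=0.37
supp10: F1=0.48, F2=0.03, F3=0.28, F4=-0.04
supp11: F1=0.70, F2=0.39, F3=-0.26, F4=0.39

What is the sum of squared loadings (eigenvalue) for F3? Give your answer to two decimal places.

SS loadings for F3 = 0.28² + (-0.29)² + 0.36² + 0.13² + 0.40² + (-0.17)² + 0.28² + (-0.26)² = 0.0784 + 0.0841 + 0.1296 + 0.0169 + 0.1600 + 0.0289 + 0.0784 + 0.0676 = 0.6439

0.64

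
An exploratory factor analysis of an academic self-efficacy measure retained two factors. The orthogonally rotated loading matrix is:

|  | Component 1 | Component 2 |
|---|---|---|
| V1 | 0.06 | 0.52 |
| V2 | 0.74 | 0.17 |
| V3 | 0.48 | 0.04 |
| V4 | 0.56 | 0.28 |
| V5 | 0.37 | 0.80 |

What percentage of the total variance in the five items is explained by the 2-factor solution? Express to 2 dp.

SS loadings by factor: 1.2321, 1.0193; total = 2.2514.
Total variance with 5 standardized items is 5, so the solution explains 2.2514/5 = 0.4503 = 45.03%.

45.03%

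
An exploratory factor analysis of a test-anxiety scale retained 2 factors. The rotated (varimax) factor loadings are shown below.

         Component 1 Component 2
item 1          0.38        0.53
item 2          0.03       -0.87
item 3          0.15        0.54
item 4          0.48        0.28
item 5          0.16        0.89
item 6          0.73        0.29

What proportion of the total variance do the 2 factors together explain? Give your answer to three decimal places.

0.540

SS loadings by factor: 0.9567, 2.2840; total = 3.2407.
Total variance with 6 standardized items is 6, so the solution explains 3.2407/6 = 0.5401.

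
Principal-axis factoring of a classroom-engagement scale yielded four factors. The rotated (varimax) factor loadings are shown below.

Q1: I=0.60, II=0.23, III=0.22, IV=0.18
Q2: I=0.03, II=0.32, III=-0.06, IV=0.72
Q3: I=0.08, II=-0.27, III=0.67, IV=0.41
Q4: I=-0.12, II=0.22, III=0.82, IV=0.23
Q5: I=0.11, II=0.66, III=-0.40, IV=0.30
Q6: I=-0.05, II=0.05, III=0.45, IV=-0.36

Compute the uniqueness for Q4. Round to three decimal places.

h² = (-0.12)² + 0.22² + 0.82² + 0.23² = 0.0144 + 0.0484 + 0.6724 + 0.0529 = 0.7881
Uniqueness u² = 1 − h² = 1 − 0.7881 = 0.2119

0.212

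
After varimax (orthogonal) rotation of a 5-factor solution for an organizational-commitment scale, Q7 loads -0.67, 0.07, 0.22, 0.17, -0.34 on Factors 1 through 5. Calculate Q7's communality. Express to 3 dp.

h² = (-0.67)² + 0.07² + 0.22² + 0.17² + (-0.34)² = 0.4489 + 0.0049 + 0.0484 + 0.0289 + 0.1156 = 0.6467

0.647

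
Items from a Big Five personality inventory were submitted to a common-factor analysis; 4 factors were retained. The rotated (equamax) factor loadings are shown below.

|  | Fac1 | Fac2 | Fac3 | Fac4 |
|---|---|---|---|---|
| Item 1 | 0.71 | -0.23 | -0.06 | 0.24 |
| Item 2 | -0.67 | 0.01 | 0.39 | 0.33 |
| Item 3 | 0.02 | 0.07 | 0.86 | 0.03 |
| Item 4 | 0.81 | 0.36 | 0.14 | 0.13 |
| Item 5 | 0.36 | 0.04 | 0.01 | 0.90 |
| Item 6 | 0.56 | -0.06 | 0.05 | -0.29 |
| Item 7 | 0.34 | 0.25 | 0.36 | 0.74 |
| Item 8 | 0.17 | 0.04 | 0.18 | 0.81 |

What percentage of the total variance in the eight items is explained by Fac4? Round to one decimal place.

28.5%

SS loadings for Fac4 = 0.24² + 0.33² + 0.03² + 0.13² + 0.90² + (-0.29)² + 0.74² + 0.81² = 2.2821
With 8 standardized items, total variance = 8. Proportion = 2.2821/8 = 0.2853 → 28.53%.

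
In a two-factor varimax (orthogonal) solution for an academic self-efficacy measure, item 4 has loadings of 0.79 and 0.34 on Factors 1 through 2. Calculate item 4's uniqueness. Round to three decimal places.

h² = 0.79² + 0.34² = 0.6241 + 0.1156 = 0.7397
Uniqueness u² = 1 − h² = 1 − 0.7397 = 0.2603

0.260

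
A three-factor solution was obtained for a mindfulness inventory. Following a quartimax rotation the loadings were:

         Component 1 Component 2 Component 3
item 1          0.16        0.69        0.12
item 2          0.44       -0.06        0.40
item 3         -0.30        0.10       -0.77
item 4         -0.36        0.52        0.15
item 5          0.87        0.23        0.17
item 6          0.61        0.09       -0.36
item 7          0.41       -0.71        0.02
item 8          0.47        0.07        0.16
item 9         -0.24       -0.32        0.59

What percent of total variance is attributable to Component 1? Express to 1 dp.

SS loadings for Component 1 = 0.16² + 0.44² + (-0.30)² + (-0.36)² + 0.87² + 0.61² + 0.41² + 0.47² + (-0.24)² = 2.0144
With 9 standardized items, total variance = 9. Proportion = 2.0144/9 = 0.2238 → 22.38%.

22.4%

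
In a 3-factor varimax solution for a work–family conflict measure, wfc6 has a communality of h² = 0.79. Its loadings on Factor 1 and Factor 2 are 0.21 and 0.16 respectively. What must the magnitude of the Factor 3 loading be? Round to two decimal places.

Under orthogonal rotation h² = Σλ², so λ_Factor 3² = h² − (0.0697) = 0.79 − 0.0697 = 0.7203.
|λ| = √0.7203 = 0.8487.

0.85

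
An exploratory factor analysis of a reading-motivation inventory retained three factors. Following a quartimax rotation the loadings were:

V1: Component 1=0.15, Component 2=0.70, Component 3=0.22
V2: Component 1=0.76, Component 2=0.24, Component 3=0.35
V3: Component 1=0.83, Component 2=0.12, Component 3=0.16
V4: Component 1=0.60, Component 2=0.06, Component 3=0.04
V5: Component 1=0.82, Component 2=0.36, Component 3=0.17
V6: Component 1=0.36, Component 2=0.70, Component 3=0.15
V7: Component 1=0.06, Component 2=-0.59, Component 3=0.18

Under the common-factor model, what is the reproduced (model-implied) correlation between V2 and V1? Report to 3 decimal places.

r̂ = Σ λ_i·λ_j across factors = (0.76)(0.15) + (0.24)(0.70) + (0.35)(0.22)
  = +0.1140 +0.1680 +0.0770 = 0.3590

0.359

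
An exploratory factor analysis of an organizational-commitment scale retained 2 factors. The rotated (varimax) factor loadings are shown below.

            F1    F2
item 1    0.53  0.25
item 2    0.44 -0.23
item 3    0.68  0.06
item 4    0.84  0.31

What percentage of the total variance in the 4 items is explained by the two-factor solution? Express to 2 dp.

46.44%

SS loadings by factor: 1.6425, 0.2151; total = 1.8576.
Total variance with 4 standardized items is 4, so the solution explains 1.8576/4 = 0.4644 = 46.44%.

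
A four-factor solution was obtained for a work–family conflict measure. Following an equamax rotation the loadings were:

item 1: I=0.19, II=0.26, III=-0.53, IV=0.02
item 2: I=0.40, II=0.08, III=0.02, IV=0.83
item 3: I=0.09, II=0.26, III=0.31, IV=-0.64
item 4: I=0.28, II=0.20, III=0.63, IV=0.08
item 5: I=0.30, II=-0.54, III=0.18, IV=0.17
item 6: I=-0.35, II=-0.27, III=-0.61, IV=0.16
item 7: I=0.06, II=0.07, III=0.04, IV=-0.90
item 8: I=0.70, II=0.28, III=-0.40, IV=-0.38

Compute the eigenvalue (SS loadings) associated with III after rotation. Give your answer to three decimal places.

SS loadings for III = (-0.53)² + 0.02² + 0.31² + 0.63² + 0.18² + (-0.61)² + 0.04² + (-0.40)² = 0.2809 + 0.0004 + 0.0961 + 0.3969 + 0.0324 + 0.3721 + 0.0016 + 0.1600 = 1.3404

1.340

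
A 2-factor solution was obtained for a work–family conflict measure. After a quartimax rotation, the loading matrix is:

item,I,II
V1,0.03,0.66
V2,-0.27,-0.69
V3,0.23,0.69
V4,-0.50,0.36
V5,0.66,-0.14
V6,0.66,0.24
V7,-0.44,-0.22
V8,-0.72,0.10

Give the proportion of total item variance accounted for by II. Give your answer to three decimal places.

0.207

SS loadings for II = 0.66² + (-0.69)² + 0.69² + 0.36² + (-0.14)² + 0.24² + (-0.22)² + 0.10² = 1.6530
Proportion of variance = 1.6530 / 8 = 0.2066.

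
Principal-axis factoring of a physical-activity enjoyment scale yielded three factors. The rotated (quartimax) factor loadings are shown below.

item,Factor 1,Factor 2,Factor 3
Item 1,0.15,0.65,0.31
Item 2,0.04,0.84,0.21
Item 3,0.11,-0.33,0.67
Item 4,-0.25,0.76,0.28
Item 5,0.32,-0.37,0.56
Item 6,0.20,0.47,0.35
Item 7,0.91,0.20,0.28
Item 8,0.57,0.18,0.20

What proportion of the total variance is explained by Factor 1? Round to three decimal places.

0.174

SS loadings for Factor 1 = 0.15² + 0.04² + 0.11² + (-0.25)² + 0.32² + 0.20² + 0.91² + 0.57² = 1.3941
Proportion of variance = 1.3941 / 8 = 0.1743.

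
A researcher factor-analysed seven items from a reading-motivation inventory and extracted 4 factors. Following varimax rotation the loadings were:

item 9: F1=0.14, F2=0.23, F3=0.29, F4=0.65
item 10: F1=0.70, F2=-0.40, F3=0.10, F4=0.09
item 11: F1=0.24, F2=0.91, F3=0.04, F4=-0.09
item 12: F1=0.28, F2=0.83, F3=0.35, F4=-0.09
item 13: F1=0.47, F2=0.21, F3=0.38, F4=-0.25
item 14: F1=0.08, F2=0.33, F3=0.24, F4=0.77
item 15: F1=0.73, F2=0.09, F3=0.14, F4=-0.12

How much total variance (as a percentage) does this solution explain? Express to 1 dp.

Communalities: 0.5791, 0.6681, 0.8954, 0.8979, 0.4719, 0.7658, 0.5750; Σh² = 4.8532.
Total variance with 7 standardized items is 7, so the solution explains 4.8532/7 = 0.6933 = 69.33%.

69.3%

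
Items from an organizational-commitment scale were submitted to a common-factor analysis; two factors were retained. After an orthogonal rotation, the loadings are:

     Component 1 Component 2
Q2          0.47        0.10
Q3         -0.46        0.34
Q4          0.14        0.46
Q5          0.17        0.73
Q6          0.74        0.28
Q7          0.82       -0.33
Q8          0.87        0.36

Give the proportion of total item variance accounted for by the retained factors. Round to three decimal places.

0.521

Communalities: 0.2309, 0.3272, 0.2312, 0.5618, 0.6260, 0.7813, 0.8865; Σh² = 3.6449.
Total variance with 7 standardized items is 7, so the solution explains 3.6449/7 = 0.5207.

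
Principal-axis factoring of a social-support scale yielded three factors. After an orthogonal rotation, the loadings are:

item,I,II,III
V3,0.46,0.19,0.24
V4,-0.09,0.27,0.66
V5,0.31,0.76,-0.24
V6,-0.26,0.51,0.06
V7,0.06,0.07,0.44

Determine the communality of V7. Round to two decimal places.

h² = 0.06² + 0.07² + 0.44² = 0.0036 + 0.0049 + 0.1936 = 0.2021

0.20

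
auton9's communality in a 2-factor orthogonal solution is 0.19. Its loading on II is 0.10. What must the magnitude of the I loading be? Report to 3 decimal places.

Under orthogonal rotation h² = Σλ², so λ_I² = h² − (0.0100) = 0.19 − 0.0100 = 0.1800.
|λ| = √0.1800 = 0.4243.

0.424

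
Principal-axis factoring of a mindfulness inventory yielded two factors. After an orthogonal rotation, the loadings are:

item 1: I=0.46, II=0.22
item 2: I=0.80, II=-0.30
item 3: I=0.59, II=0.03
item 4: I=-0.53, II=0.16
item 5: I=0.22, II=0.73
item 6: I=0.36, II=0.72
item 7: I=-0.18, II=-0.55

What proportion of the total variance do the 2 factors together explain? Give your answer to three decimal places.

0.459

Communalities: 0.2600, 0.7300, 0.3490, 0.3065, 0.5813, 0.6480, 0.3349; Σh² = 3.2097.
Total variance with 7 standardized items is 7, so the solution explains 3.2097/7 = 0.4585.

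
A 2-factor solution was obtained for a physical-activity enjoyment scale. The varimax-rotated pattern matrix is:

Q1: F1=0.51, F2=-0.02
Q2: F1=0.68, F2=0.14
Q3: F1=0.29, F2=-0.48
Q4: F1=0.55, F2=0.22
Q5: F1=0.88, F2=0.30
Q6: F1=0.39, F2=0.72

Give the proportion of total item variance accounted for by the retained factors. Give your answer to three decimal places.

0.490

Communalities: 0.2605, 0.4820, 0.3145, 0.3509, 0.8644, 0.6705; Σh² = 2.9428.
Total variance with 6 standardized items is 6, so the solution explains 2.9428/6 = 0.4905.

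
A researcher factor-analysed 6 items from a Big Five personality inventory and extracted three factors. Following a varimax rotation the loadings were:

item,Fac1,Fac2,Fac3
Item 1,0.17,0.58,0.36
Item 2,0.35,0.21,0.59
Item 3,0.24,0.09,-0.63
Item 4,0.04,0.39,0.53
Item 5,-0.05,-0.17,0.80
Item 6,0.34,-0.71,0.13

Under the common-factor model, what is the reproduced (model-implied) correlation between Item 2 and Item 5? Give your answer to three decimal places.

0.419

r̂ = Σ λ_i·λ_j across factors = (0.35)(-0.05) + (0.21)(-0.17) + (0.59)(0.80)
  = -0.0175 -0.0357 +0.4720 = 0.4188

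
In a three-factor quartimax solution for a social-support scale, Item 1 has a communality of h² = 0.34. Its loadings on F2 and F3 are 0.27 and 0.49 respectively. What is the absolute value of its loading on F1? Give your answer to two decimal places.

Under orthogonal rotation h² = Σλ², so λ_F1² = h² − (0.3130) = 0.34 − 0.3130 = 0.0270.
|λ| = √0.0270 = 0.1643.

0.16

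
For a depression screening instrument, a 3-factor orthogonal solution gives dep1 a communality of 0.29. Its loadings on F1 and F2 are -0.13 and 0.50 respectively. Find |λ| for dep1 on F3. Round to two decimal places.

Under orthogonal rotation h² = Σλ², so λ_F3² = h² − (0.2669) = 0.29 − 0.2669 = 0.0231.
|λ| = √0.0231 = 0.1520.

0.15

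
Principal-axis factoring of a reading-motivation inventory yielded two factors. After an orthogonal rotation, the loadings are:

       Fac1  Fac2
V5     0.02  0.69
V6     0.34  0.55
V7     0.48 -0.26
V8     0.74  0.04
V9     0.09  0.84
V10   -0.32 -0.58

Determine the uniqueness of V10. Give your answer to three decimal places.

0.561

h² = (-0.32)² + (-0.58)² = 0.1024 + 0.3364 = 0.4388
Uniqueness u² = 1 − h² = 1 − 0.4388 = 0.5612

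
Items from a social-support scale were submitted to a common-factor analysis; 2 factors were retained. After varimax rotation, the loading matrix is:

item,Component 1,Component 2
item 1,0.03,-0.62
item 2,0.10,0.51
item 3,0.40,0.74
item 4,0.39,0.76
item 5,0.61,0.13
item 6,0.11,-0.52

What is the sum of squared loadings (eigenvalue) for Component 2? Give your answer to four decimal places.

2.0570

SS loadings for Component 2 = (-0.62)² + 0.51² + 0.74² + 0.76² + 0.13² + (-0.52)² = 0.3844 + 0.2601 + 0.5476 + 0.5776 + 0.0169 + 0.2704 = 2.0570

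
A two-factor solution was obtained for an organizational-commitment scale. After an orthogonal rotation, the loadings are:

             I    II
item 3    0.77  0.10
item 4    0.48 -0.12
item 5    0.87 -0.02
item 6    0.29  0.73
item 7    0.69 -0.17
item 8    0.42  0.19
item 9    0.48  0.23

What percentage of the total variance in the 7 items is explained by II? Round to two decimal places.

SS loadings for II = 0.10² + (-0.12)² + (-0.02)² + 0.73² + (-0.17)² + 0.19² + 0.23² = 0.6756
With 7 standardized items, total variance = 7. Proportion = 0.6756/7 = 0.0965 → 9.65%.

9.65%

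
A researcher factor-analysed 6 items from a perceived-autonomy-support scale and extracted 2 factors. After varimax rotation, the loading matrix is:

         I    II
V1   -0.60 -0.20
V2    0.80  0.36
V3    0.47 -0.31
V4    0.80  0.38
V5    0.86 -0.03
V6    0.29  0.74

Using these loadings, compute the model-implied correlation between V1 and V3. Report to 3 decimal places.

r̂ = Σ λ_i·λ_j across factors = (-0.60)(0.47) + (-0.20)(-0.31)
  = -0.2820 +0.0620 = -0.2200

-0.220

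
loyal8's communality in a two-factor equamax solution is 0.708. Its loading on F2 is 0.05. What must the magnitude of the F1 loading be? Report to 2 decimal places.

Under orthogonal rotation h² = Σλ², so λ_F1² = h² − (0.0025) = 0.708 − 0.0025 = 0.7055.
|λ| = √0.7055 = 0.8399.

0.84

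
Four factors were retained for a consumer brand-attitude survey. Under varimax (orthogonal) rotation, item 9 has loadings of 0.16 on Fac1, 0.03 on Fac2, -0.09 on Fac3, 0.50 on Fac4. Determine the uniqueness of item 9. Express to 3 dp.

h² = 0.16² + 0.03² + (-0.09)² + 0.50² = 0.0256 + 0.0009 + 0.0081 + 0.2500 = 0.2846
Uniqueness u² = 1 − h² = 1 − 0.2846 = 0.7154

0.715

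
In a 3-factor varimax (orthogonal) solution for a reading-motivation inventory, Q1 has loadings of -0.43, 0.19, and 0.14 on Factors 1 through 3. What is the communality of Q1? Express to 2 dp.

h² = (-0.43)² + 0.19² + 0.14² = 0.1849 + 0.0361 + 0.0196 = 0.2406

0.24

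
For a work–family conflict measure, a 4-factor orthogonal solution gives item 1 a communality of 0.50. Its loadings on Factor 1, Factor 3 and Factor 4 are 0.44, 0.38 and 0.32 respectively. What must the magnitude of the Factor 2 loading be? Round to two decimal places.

Under orthogonal rotation h² = Σλ², so λ_Factor 2² = h² − (0.4404) = 0.50 − 0.4404 = 0.0596.
|λ| = √0.0596 = 0.2441.

0.24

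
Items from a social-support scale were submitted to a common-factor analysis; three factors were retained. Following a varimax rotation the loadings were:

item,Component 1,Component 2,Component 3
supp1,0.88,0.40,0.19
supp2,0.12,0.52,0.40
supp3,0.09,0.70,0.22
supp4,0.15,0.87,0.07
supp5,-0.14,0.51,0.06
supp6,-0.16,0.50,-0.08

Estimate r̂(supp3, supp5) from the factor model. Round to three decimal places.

0.358

r̂ = Σ λ_i·λ_j across factors = (0.09)(-0.14) + (0.70)(0.51) + (0.22)(0.06)
  = -0.0126 +0.3570 +0.0132 = 0.3576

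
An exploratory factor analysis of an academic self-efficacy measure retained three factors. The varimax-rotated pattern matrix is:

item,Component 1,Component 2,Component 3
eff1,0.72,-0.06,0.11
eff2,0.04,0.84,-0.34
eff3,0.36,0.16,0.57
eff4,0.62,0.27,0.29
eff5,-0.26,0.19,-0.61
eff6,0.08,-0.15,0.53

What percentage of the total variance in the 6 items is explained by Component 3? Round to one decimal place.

SS loadings for Component 3 = 0.11² + (-0.34)² + 0.57² + 0.29² + (-0.61)² + 0.53² = 1.1897
With 6 standardized items, total variance = 6. Proportion = 1.1897/6 = 0.1983 → 19.83%.

19.8%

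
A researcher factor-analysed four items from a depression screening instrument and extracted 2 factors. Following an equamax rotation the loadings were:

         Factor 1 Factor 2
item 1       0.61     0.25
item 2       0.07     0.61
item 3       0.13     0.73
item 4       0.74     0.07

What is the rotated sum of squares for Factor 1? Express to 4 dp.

SS loadings for Factor 1 = 0.61² + 0.07² + 0.13² + 0.74² = 0.3721 + 0.0049 + 0.0169 + 0.5476 = 0.9415

0.9415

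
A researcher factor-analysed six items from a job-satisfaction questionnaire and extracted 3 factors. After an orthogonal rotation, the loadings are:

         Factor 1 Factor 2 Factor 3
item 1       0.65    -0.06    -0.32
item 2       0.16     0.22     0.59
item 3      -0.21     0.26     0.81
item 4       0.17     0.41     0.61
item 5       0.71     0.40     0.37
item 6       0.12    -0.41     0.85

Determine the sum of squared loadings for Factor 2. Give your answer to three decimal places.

0.616

SS loadings for Factor 2 = (-0.06)² + 0.22² + 0.26² + 0.41² + 0.40² + (-0.41)² = 0.0036 + 0.0484 + 0.0676 + 0.1681 + 0.1600 + 0.1681 = 0.6158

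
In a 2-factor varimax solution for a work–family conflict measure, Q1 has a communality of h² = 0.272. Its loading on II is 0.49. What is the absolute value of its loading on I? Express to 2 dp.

Under orthogonal rotation h² = Σλ², so λ_I² = h² − (0.2401) = 0.272 − 0.2401 = 0.0319.
|λ| = √0.0319 = 0.1786.

0.18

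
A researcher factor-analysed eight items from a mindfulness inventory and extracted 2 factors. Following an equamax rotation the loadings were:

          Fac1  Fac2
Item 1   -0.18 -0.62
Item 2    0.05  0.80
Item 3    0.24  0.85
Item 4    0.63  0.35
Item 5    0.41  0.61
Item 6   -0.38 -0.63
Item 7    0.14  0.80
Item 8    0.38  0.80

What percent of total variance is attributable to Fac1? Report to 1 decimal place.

12.1%

SS loadings for Fac1 = (-0.18)² + 0.05² + 0.24² + 0.63² + 0.41² + (-0.38)² + 0.14² + 0.38² = 0.9659
With 8 standardized items, total variance = 8. Proportion = 0.9659/8 = 0.1207 → 12.07%.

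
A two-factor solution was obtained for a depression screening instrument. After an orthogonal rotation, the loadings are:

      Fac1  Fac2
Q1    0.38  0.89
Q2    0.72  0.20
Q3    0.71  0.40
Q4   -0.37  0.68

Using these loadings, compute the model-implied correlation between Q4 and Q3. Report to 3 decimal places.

r̂ = Σ λ_i·λ_j across factors = (-0.37)(0.71) + (0.68)(0.40)
  = -0.2627 +0.2720 = 0.0093

0.009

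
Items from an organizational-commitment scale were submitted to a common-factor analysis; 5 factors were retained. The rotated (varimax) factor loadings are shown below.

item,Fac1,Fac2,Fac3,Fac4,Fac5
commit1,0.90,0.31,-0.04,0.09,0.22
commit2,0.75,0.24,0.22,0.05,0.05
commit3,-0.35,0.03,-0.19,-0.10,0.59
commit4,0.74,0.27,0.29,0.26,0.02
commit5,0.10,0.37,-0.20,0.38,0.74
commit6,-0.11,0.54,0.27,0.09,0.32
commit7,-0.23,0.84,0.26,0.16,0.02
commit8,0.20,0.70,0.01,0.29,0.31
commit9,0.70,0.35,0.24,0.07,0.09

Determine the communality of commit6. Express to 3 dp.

h² = (-0.11)² + 0.54² + 0.27² + 0.09² + 0.32² = 0.0121 + 0.2916 + 0.0729 + 0.0081 + 0.1024 = 0.4871

0.487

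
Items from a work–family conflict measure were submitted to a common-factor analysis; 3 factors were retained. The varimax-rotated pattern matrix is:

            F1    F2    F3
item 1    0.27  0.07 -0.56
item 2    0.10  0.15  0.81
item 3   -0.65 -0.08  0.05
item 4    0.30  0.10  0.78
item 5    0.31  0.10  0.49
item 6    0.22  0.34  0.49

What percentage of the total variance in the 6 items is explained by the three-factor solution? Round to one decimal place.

49.5%

SS loadings by factor: 0.7399, 0.1694, 2.0608; total = 2.9701.
Total variance with 6 standardized items is 6, so the solution explains 2.9701/6 = 0.4950 = 49.50%.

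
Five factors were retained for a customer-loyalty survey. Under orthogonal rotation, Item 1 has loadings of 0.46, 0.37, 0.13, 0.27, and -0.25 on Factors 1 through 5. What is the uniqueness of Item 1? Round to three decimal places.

h² = 0.46² + 0.37² + 0.13² + 0.27² + (-0.25)² = 0.2116 + 0.1369 + 0.0169 + 0.0729 + 0.0625 = 0.5008
Uniqueness u² = 1 − h² = 1 − 0.5008 = 0.4992

0.499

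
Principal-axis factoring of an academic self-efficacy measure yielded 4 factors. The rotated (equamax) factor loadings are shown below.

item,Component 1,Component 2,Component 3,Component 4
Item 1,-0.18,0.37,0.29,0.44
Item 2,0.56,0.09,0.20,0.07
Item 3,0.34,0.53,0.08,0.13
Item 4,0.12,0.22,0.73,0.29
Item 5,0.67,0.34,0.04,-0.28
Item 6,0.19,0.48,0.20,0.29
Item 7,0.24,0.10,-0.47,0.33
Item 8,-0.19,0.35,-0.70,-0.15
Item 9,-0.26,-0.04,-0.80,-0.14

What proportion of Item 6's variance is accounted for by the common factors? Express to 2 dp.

0.39

h² = 0.19² + 0.48² + 0.20² + 0.29² = 0.0361 + 0.2304 + 0.0400 + 0.0841 = 0.3906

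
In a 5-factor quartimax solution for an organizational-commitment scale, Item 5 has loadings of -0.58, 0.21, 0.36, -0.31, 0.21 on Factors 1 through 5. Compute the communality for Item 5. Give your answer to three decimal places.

0.650

h² = (-0.58)² + 0.21² + 0.36² + (-0.31)² + 0.21² = 0.3364 + 0.0441 + 0.1296 + 0.0961 + 0.0441 = 0.6503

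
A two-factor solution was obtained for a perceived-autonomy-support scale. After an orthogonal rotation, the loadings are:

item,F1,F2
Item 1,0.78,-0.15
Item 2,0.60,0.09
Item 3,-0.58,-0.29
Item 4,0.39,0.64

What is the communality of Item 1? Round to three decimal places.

h² = 0.78² + (-0.15)² = 0.6084 + 0.0225 = 0.6309

0.631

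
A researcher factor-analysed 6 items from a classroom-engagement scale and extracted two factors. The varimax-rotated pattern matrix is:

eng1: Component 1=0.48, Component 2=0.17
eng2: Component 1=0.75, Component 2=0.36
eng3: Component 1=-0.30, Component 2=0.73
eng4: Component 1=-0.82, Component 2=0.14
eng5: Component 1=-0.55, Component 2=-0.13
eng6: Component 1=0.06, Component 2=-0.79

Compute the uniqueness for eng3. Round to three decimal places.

0.377

h² = (-0.30)² + 0.73² = 0.0900 + 0.5329 = 0.6229
Uniqueness u² = 1 − h² = 1 − 0.6229 = 0.3771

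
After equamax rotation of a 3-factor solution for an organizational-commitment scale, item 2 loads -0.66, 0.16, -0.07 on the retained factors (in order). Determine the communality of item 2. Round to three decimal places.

h² = (-0.66)² + 0.16² + (-0.07)² = 0.4356 + 0.0256 + 0.0049 = 0.4661

0.466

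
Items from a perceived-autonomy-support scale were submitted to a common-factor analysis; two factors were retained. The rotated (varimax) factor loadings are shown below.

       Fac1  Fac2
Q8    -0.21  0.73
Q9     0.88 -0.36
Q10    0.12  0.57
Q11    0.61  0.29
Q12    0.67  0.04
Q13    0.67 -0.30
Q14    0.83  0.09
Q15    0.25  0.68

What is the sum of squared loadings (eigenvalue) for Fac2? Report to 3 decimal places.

SS loadings for Fac2 = 0.73² + (-0.36)² + 0.57² + 0.29² + 0.04² + (-0.30)² + 0.09² + 0.68² = 0.5329 + 0.1296 + 0.3249 + 0.0841 + 0.0016 + 0.0900 + 0.0081 + 0.4624 = 1.6336

1.634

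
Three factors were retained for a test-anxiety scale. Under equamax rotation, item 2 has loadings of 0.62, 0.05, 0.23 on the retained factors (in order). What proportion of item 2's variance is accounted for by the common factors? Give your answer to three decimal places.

0.440

h² = 0.62² + 0.05² + 0.23² = 0.3844 + 0.0025 + 0.0529 = 0.4398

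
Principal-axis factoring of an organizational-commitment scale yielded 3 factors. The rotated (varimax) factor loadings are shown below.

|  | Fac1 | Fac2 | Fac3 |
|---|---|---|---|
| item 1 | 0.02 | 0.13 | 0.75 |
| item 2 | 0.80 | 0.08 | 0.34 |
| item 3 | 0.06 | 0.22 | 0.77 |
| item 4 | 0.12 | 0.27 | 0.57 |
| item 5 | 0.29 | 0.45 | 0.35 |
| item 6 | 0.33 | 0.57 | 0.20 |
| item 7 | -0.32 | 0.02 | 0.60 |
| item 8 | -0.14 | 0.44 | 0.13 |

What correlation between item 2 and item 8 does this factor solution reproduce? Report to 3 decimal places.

-0.033

r̂ = Σ λ_i·λ_j across factors = (0.80)(-0.14) + (0.08)(0.44) + (0.34)(0.13)
  = -0.1120 +0.0352 +0.0442 = -0.0326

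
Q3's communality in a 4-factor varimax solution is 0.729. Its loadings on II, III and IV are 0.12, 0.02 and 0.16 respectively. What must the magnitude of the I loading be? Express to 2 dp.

Under orthogonal rotation h² = Σλ², so λ_I² = h² − (0.0404) = 0.729 − 0.0404 = 0.6886.
|λ| = √0.6886 = 0.8298.

0.83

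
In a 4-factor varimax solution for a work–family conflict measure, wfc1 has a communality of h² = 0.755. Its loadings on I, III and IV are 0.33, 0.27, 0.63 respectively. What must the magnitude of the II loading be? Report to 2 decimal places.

0.42

Under orthogonal rotation h² = Σλ², so λ_II² = h² − (0.5787) = 0.755 − 0.5787 = 0.1763.
|λ| = √0.1763 = 0.4199.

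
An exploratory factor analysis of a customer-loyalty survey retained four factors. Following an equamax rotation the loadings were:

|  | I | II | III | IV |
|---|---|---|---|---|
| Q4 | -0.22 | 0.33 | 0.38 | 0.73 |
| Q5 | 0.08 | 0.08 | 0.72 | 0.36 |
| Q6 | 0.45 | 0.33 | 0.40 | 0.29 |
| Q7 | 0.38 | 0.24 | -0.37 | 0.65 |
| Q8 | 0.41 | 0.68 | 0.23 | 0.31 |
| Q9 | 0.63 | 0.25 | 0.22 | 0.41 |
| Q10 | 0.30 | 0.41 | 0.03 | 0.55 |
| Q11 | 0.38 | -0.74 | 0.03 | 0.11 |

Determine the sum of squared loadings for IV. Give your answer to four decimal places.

1.7479

SS loadings for IV = 0.73² + 0.36² + 0.29² + 0.65² + 0.31² + 0.41² + 0.55² + 0.11² = 0.5329 + 0.1296 + 0.0841 + 0.4225 + 0.0961 + 0.1681 + 0.3025 + 0.0121 = 1.7479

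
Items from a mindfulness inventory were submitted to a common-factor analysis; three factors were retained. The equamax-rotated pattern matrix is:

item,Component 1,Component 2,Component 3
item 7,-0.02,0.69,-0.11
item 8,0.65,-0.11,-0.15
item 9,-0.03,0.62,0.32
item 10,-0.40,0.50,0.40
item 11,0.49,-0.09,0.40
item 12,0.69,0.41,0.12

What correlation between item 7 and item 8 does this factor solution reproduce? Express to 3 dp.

r̂ = Σ λ_i·λ_j across factors = (-0.02)(0.65) + (0.69)(-0.11) + (-0.11)(-0.15)
  = -0.0130 -0.0759 +0.0165 = -0.0724

-0.072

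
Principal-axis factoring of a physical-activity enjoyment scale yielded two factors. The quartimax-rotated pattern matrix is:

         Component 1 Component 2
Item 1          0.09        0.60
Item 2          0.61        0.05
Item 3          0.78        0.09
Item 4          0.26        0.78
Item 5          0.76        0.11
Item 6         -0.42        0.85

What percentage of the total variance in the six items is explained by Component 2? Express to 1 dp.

28.6%

SS loadings for Component 2 = 0.60² + 0.05² + 0.09² + 0.78² + 0.11² + 0.85² = 1.7136
With 6 standardized items, total variance = 6. Proportion = 1.7136/6 = 0.2856 → 28.56%.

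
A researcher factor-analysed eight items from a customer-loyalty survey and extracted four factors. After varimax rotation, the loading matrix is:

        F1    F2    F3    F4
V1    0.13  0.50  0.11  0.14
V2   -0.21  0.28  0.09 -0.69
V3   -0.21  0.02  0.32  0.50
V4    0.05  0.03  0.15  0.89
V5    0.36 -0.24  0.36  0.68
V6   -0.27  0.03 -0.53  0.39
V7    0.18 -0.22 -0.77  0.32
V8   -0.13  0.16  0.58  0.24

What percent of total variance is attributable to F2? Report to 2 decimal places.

SS loadings for F2 = 0.50² + 0.28² + 0.02² + 0.03² + (-0.24)² + 0.03² + (-0.22)² + 0.16² = 0.4622
With 8 standardized items, total variance = 8. Proportion = 0.4622/8 = 0.0578 → 5.78%.

5.78%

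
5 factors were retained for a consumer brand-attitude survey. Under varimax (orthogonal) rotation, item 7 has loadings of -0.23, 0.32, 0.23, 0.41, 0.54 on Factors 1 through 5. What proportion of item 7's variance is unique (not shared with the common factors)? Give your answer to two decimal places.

h² = (-0.23)² + 0.32² + 0.23² + 0.41² + 0.54² = 0.0529 + 0.1024 + 0.0529 + 0.1681 + 0.2916 = 0.6679
Uniqueness u² = 1 − h² = 1 − 0.6679 = 0.3321

0.33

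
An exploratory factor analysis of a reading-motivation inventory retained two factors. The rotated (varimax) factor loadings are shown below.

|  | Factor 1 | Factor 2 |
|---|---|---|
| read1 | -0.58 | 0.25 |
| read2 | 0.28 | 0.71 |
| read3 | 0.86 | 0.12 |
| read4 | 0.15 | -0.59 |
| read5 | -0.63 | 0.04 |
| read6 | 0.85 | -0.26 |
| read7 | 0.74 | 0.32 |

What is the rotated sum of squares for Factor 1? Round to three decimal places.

2.844

SS loadings for Factor 1 = (-0.58)² + 0.28² + 0.86² + 0.15² + (-0.63)² + 0.85² + 0.74² = 0.3364 + 0.0784 + 0.7396 + 0.0225 + 0.3969 + 0.7225 + 0.5476 = 2.8439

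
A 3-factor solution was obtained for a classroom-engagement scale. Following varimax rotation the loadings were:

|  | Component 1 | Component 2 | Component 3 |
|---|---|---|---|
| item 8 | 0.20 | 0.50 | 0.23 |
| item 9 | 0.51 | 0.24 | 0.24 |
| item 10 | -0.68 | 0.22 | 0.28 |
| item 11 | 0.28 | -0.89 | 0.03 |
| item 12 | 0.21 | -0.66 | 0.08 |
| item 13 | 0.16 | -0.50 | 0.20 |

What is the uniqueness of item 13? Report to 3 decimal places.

0.684

h² = 0.16² + (-0.50)² + 0.20² = 0.0256 + 0.2500 + 0.0400 = 0.3156
Uniqueness u² = 1 − h² = 1 − 0.3156 = 0.6844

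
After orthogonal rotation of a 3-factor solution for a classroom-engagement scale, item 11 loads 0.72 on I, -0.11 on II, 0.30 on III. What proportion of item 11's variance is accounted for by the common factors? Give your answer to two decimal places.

0.62

h² = 0.72² + (-0.11)² + 0.30² = 0.5184 + 0.0121 + 0.0900 = 0.6205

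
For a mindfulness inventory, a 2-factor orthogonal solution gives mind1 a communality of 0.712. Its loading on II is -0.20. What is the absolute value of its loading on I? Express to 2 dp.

Under orthogonal rotation h² = Σλ², so λ_I² = h² − (0.0400) = 0.712 − 0.0400 = 0.6720.
|λ| = √0.6720 = 0.8198.

0.82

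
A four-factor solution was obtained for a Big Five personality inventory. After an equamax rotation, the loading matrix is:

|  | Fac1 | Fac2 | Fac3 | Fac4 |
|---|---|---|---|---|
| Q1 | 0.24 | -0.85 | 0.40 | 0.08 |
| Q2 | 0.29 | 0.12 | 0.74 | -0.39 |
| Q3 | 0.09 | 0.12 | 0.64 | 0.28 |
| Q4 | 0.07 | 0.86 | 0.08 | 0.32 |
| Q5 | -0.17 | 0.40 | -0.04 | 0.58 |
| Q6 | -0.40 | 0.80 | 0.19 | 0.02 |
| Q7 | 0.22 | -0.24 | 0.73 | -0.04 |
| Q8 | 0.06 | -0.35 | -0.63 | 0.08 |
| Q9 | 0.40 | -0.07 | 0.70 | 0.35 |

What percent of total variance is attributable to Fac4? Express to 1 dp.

SS loadings for Fac4 = 0.08² + (-0.39)² + 0.28² + 0.32² + 0.58² + 0.02² + (-0.04)² + 0.08² + 0.35² = 0.8066
With 9 standardized items, total variance = 9. Proportion = 0.8066/9 = 0.0896 → 8.96%.

9.0%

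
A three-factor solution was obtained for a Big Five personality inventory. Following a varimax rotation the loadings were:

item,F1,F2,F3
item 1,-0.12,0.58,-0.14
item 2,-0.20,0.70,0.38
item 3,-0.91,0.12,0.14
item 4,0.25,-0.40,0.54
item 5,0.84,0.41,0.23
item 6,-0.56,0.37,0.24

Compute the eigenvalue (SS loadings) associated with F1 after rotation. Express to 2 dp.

SS loadings for F1 = (-0.12)² + (-0.20)² + (-0.91)² + 0.25² + 0.84² + (-0.56)² = 0.0144 + 0.0400 + 0.8281 + 0.0625 + 0.7056 + 0.3136 = 1.9642

1.96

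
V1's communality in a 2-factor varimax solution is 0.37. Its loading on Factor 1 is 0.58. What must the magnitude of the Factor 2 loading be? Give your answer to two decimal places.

0.18

Under orthogonal rotation h² = Σλ², so λ_Factor 2² = h² − (0.3364) = 0.37 − 0.3364 = 0.0336.
|λ| = √0.0336 = 0.1833.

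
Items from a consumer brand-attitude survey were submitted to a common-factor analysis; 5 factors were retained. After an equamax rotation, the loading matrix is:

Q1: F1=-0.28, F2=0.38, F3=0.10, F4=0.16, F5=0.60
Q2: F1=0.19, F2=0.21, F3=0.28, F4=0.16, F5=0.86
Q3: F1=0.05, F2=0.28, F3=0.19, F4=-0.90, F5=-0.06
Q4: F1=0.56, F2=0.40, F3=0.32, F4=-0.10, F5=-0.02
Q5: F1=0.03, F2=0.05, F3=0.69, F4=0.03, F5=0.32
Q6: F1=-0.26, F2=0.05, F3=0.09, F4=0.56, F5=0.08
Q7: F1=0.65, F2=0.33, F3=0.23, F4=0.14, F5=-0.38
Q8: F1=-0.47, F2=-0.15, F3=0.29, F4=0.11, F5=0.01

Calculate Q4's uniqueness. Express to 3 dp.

h² = 0.56² + 0.40² + 0.32² + (-0.10)² + (-0.02)² = 0.3136 + 0.1600 + 0.1024 + 0.0100 + 0.0004 = 0.5864
Uniqueness u² = 1 − h² = 1 − 0.5864 = 0.4136

0.414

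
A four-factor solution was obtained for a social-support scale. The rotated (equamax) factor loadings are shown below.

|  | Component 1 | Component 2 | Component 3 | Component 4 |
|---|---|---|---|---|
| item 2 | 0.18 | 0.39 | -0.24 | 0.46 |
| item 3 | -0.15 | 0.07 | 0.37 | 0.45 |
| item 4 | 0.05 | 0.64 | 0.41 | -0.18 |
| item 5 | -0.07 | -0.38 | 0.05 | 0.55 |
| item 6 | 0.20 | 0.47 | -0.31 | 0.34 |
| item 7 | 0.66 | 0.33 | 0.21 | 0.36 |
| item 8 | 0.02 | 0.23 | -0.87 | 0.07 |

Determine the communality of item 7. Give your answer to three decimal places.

h² = 0.66² + 0.33² + 0.21² + 0.36² = 0.4356 + 0.1089 + 0.0441 + 0.1296 = 0.7182

0.718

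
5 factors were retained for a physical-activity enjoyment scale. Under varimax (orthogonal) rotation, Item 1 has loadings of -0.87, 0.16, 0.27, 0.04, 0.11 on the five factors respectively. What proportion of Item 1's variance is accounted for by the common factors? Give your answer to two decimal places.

h² = (-0.87)² + 0.16² + 0.27² + 0.04² + 0.11² = 0.7569 + 0.0256 + 0.0729 + 0.0016 + 0.0121 = 0.8691

0.87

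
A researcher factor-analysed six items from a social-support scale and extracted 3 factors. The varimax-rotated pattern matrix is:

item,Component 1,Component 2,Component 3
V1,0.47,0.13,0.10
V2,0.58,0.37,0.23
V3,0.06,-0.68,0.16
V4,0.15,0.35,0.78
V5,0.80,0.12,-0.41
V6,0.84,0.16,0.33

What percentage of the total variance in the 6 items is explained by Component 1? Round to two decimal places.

SS loadings for Component 1 = 0.47² + 0.58² + 0.06² + 0.15² + 0.80² + 0.84² = 1.9290
With 6 standardized items, total variance = 6. Proportion = 1.9290/6 = 0.3215 → 32.15%.

32.15%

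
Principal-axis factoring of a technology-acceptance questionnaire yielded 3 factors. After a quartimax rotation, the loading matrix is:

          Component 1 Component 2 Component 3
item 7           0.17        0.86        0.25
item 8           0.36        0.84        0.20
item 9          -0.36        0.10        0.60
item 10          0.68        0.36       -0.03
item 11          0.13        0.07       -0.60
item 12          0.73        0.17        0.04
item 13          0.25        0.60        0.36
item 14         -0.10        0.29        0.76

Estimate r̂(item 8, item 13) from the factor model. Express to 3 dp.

0.666

r̂ = Σ λ_i·λ_j across factors = (0.36)(0.25) + (0.84)(0.60) + (0.20)(0.36)
  = +0.0900 +0.5040 +0.0720 = 0.6660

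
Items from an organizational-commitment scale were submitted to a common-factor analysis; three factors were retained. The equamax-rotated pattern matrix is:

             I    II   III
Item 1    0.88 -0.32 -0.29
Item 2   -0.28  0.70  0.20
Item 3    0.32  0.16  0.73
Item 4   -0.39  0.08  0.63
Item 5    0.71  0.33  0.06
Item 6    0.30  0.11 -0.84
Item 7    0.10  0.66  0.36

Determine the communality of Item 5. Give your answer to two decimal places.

h² = 0.71² + 0.33² + 0.06² = 0.5041 + 0.1089 + 0.0036 = 0.6166

0.62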